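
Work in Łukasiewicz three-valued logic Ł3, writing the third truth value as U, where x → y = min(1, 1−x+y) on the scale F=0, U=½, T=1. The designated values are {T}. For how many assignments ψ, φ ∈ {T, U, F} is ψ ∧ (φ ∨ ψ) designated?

3

Designated under: (ψ=T, φ=T); (ψ=T, φ=U); (ψ=T, φ=F).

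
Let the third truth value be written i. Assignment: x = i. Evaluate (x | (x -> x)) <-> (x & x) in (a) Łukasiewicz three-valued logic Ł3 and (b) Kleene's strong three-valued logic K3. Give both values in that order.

In Łukasiewicz three-valued logic Ł3: x -> x = i -> i = ⊤
x | (x -> x) = i | ⊤ = ⊤
x & x = i & i = i
(x | (x -> x)) <-> (x & x) = ⊤ <-> i = i
In Kleene's strong three-valued logic K3: x -> x = i -> i = i  [~i | i]
x | (x -> x) = i | i = i
x & x = i & i = i
(x | (x -> x)) <-> (x & x) = i <-> i = i

i; i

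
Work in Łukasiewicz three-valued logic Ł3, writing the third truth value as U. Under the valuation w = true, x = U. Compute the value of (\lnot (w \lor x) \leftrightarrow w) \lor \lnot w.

w \lor x = true \lor U = true
\lnot (w \lor x) = \lnot true = false
\lnot (w \lor x) \leftrightarrow w = false \leftrightarrow true = false
\lnot w = \lnot true = false
(\lnot (w \lor x) \leftrightarrow w) \lor \lnot w = false \lor false = false

false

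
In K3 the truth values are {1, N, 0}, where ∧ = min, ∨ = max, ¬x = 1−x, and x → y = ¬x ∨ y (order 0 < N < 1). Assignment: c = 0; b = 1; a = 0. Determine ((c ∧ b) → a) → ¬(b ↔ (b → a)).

c ∧ b = 0 ∧ 1 = 0
(c ∧ b) → a = 0 → 0 = 1
b → a = 1 → 0 = 0
b ↔ (b → a) = 1 ↔ 0 = 0
¬(b ↔ (b → a)) = ¬0 = 1
((c ∧ b) → a) → ¬(b ↔ (b → a)) = 1 → 1 = 1

1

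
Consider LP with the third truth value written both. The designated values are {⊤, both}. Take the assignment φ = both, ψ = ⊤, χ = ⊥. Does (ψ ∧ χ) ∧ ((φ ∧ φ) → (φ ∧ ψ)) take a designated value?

ψ ∧ χ = ⊤ ∧ ⊥ = ⊥
φ ∧ φ = both ∧ both = both
φ ∧ ψ = both ∧ ⊤ = both
(φ ∧ φ) → (φ ∧ ψ) = both → both = both  [¬both ∨ both]
(ψ ∧ χ) ∧ ((φ ∧ φ) → (φ ∧ ψ)) = ⊥ ∧ both = ⊥
⊥ ∉ {⊤, both}.

No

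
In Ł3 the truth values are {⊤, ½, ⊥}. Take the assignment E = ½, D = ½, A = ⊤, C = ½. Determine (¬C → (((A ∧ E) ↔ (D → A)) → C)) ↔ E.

½

¬C = ¬½ = ½
A ∧ E = ⊤ ∧ ½ = ½
D → A = ½ → ⊤ = ⊤
(A ∧ E) ↔ (D → A) = ½ ↔ ⊤ = ½
((A ∧ E) ↔ (D → A)) → C = ½ → ½ = ⊤
¬C → (((A ∧ E) ↔ (D → A)) → C) = ½ → ⊤ = ⊤
(¬C → (((A ∧ E) ↔ (D → A)) → C)) ↔ E = ⊤ ↔ ½ = ½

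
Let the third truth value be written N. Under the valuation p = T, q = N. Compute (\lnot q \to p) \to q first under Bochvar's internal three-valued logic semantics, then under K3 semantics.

In Bochvar's internal three-valued logic: \lnot q = \lnot N = N
\lnot q \to p = N \to T = N  [any arg is the third value ⇒ result is the third value]
(\lnot q \to p) \to q = N \to N = N
In K3: \lnot q = \lnot N = N
\lnot q \to p = N \to T = T  [\lnot N \lor T]
(\lnot q \to p) \to q = T \to N = N

N; N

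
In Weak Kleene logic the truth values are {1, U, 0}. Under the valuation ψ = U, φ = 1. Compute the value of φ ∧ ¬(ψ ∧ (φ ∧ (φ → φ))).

φ → φ = 1 → 1 = 1
φ ∧ (φ → φ) = 1 ∧ 1 = 1
ψ ∧ (φ ∧ (φ → φ)) = U ∧ 1 = U
¬(ψ ∧ (φ ∧ (φ → φ))) = ¬U = U
φ ∧ ¬(ψ ∧ (φ ∧ (φ → φ))) = 1 ∧ U = U

U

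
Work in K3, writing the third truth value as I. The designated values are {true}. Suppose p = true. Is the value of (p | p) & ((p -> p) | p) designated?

Yes

p | p = true | true = true
p -> p = true -> true = true
(p -> p) | p = true | true = true
(p | p) & ((p -> p) | p) = true & true = true
true ∈ {true}.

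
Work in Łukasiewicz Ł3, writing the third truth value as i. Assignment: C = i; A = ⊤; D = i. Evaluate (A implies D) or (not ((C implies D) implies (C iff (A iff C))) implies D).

A implies D = ⊤ implies i = i  [min(1, 1−1+½)]
C implies D = i implies i = ⊤
A iff C = ⊤ iff i = i
C iff (A iff C) = i iff i = ⊤
(C implies D) implies (C iff (A iff C)) = ⊤ implies ⊤ = ⊤
not ((C implies D) implies (C iff (A iff C))) = not ⊤ = ⊥
not ((C implies D) implies (C iff (A iff C))) implies D = ⊥ implies i = ⊤
(A implies D) or (not ((C implies D) implies (C iff (A iff C))) implies D) = i or ⊤ = ⊤

⊤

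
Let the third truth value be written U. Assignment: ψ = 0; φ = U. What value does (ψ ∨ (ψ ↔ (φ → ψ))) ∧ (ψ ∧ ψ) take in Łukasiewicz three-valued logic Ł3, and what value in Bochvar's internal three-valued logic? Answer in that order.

In Łukasiewicz three-valued logic Ł3: φ → ψ = U → 0 = U
ψ ↔ (φ → ψ) = 0 ↔ U = U
ψ ∨ (ψ ↔ (φ → ψ)) = 0 ∨ U = U
ψ ∧ ψ = 0 ∧ 0 = 0
(ψ ∨ (ψ ↔ (φ → ψ))) ∧ (ψ ∧ ψ) = U ∧ 0 = 0
In Bochvar's internal three-valued logic: φ → ψ = U → 0 = U
ψ ↔ (φ → ψ) = 0 ↔ U = U
ψ ∨ (ψ ↔ (φ → ψ)) = 0 ∨ U = U
ψ ∧ ψ = 0 ∧ 0 = 0
(ψ ∨ (ψ ↔ (φ → ψ))) ∧ (ψ ∧ ψ) = U ∧ 0 = U
They differ because Łukasiewicz three-valued logic Ł3 and Bochvar's internal three-valued logic treat U differently under the binary connectives.

0; U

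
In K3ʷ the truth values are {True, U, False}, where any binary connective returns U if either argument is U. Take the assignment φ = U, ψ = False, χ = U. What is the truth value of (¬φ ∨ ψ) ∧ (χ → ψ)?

¬φ = ¬U = U
¬φ ∨ ψ = U ∨ False = U
χ → ψ = U → False = U
(¬φ ∨ ψ) ∧ (χ → ψ) = U ∧ U = U

U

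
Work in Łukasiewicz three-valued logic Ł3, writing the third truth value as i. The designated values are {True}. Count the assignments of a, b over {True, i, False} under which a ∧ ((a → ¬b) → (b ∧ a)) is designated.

Designated under: (a=True, b=True); (a=True, b=i).

2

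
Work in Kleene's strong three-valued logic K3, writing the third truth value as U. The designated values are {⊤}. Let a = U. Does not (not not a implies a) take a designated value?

not a = not U = U
not not a = not U = U
not not a implies a = U implies U = U
not (not not a implies a) = not U = U
U ∉ {⊤}.

No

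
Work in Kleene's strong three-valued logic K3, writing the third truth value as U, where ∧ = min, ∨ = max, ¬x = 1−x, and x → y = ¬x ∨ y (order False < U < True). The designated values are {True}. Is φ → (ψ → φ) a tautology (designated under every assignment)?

Countermodel: φ=U, ψ=True gives U, which is not designated.

No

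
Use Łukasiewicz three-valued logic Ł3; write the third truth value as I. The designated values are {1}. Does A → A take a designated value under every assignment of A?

Yes

Every assignment of A over {1, I, 0} gives a value in {1}.
In particular, with A=I: A → A = 1.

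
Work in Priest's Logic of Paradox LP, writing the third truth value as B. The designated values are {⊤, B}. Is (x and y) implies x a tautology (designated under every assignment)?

Every assignment of x, y over {⊤, B, ⊥} gives a value in {⊤, B}.
In particular, with x=B, y=B: (x and y) implies x = B.

Yes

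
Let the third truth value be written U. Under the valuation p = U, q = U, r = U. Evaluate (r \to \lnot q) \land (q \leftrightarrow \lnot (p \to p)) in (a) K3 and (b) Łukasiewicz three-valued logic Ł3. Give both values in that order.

U; U

In K3: \lnot q = \lnot U = U
r \to \lnot q = U \to U = U
p \to p = U \to U = U
\lnot (p \to p) = \lnot U = U
q \leftrightarrow \lnot (p \to p) = U \leftrightarrow U = U
(r \to \lnot q) \land (q \leftrightarrow \lnot (p \to p)) = U \land U = U
In Łukasiewicz three-valued logic Ł3: \lnot q = \lnot U = U
r \to \lnot q = U \to U = True
p \to p = U \to U = True
\lnot (p \to p) = \lnot True = False
q \leftrightarrow \lnot (p \to p) = U \leftrightarrow False = U
(r \to \lnot q) \land (q \leftrightarrow \lnot (p \to p)) = True \land U = U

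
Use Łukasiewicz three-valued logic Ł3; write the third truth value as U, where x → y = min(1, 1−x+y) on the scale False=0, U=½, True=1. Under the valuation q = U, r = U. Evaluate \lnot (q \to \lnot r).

False

\lnot r = \lnot U = U
q \to \lnot r = U \to U = True
\lnot (q \to \lnot r) = \lnot True = False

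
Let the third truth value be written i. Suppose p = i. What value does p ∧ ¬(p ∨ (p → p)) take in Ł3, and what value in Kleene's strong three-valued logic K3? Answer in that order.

In Ł3: p → p = i → i = 1  [min(1, 1−½+½)]
p ∨ (p → p) = i ∨ 1 = 1
¬(p ∨ (p → p)) = ¬1 = 0
p ∧ ¬(p ∨ (p → p)) = i ∧ 0 = 0
In Kleene's strong three-valued logic K3: p → p = i → i = i
p ∨ (p → p) = i ∨ i = i
¬(p ∨ (p → p)) = ¬i = i
p ∧ ¬(p ∨ (p → p)) = i ∧ i = i
They differ because Ł3 and Kleene's strong three-valued logic K3 treat i differently under implication.

0; i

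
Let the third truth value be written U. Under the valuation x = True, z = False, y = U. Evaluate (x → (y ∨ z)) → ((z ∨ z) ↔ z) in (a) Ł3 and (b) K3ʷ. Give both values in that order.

True; U

In Ł3: y ∨ z = U ∨ False = U
x → (y ∨ z) = True → U = U  [min(1, 1−1+½)]
z ∨ z = False ∨ False = False
(z ∨ z) ↔ z = False ↔ False = True
(x → (y ∨ z)) → ((z ∨ z) ↔ z) = U → True = True
In K3ʷ: y ∨ z = U ∨ False = U
x → (y ∨ z) = True → U = U  [any arg is the third value ⇒ result is the third value]
z ∨ z = False ∨ False = False
(z ∨ z) ↔ z = False ↔ False = True
(x → (y ∨ z)) → ((z ∨ z) ↔ z) = U → True = U
They differ because Ł3 and K3ʷ treat U differently under the binary connectives.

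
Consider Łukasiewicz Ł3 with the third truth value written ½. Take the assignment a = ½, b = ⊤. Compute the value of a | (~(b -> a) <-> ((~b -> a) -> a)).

⊤

b -> a = ⊤ -> ½ = ½  [min(1, 1−1+½)]
~(b -> a) = ~½ = ½
~b = ~⊤ = ⊥
~b -> a = ⊥ -> ½ = ⊤
(~b -> a) -> a = ⊤ -> ½ = ½
~(b -> a) <-> ((~b -> a) -> a) = ½ <-> ½ = ⊤
a | (~(b -> a) <-> ((~b -> a) -> a)) = ½ | ⊤ = ⊤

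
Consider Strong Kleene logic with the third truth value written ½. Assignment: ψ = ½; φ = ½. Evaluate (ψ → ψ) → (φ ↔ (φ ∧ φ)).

ψ → ψ = ½ → ½ = ½  [¬½ ∨ ½]
φ ∧ φ = ½ ∧ ½ = ½
φ ↔ (φ ∧ φ) = ½ ↔ ½ = ½
(ψ → ψ) → (φ ↔ (φ ∧ φ)) = ½ → ½ = ½

½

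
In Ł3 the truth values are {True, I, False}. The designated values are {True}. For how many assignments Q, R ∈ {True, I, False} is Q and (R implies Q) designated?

3

Designated under: (Q=True, R=True); (Q=True, R=I); (Q=True, R=False).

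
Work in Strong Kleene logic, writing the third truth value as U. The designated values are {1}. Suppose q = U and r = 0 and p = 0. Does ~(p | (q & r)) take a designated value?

Yes

q & r = U & 0 = 0
p | (q & r) = 0 | 0 = 0
~(p | (q & r)) = ~0 = 1
1 ∈ {1}.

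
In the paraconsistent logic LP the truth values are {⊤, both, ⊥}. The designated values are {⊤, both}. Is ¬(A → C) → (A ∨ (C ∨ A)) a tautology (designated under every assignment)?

Every assignment of A, C over {⊤, both, ⊥} gives a value in {⊤, both}.
In particular, with A=both, C=both: ¬(A → C) → (A ∨ (C ∨ A)) = both.

Yes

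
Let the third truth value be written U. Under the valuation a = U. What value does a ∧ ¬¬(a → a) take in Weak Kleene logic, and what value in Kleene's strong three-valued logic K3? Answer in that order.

U; U

In Weak Kleene logic: a → a = U → U = U  [any arg is the third value ⇒ result is the third value]
¬(a → a) = ¬U = U
¬¬(a → a) = ¬U = U
a ∧ ¬¬(a → a) = U ∧ U = U
In Kleene's strong three-valued logic K3: a → a = U → U = U  [¬U ∨ U]
¬(a → a) = ¬U = U
¬¬(a → a) = ¬U = U
a ∧ ¬¬(a → a) = U ∧ U = U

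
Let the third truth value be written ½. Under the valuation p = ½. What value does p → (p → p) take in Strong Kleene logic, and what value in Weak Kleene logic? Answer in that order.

½; ½

In Strong Kleene logic: p → p = ½ → ½ = ½  [¬½ ∨ ½]
p → (p → p) = ½ → ½ = ½
In Weak Kleene logic: p → p = ½ → ½ = ½  [any arg is the third value ⇒ result is the third value]
p → (p → p) = ½ → ½ = ½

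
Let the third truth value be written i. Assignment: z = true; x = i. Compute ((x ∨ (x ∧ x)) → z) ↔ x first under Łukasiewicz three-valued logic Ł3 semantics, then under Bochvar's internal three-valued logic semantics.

i; i

In Łukasiewicz three-valued logic Ł3: x ∧ x = i ∧ i = i
x ∨ (x ∧ x) = i ∨ i = i
(x ∨ (x ∧ x)) → z = i → true = true
((x ∨ (x ∧ x)) → z) ↔ x = true ↔ i = i
In Bochvar's internal three-valued logic: x ∧ x = i ∧ i = i
x ∨ (x ∧ x) = i ∨ i = i
(x ∨ (x ∧ x)) → z = i → true = i  [any arg is the third value ⇒ result is the third value]
((x ∨ (x ∧ x)) → z) ↔ x = i ↔ i = i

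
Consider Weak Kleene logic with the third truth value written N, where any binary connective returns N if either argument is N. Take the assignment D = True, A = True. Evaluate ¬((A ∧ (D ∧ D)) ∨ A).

D ∧ D = True ∧ True = True
A ∧ (D ∧ D) = True ∧ True = True
(A ∧ (D ∧ D)) ∨ A = True ∨ True = True
¬((A ∧ (D ∧ D)) ∨ A) = ¬True = False

False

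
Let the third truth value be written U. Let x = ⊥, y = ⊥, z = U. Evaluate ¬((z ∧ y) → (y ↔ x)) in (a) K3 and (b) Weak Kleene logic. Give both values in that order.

⊥; U

In K3: z ∧ y = U ∧ ⊥ = ⊥
y ↔ x = ⊥ ↔ ⊥ = ⊤
(z ∧ y) → (y ↔ x) = ⊥ → ⊤ = ⊤
¬((z ∧ y) → (y ↔ x)) = ¬⊤ = ⊥
In Weak Kleene logic: z ∧ y = U ∧ ⊥ = U
y ↔ x = ⊥ ↔ ⊥ = ⊤
(z ∧ y) → (y ↔ x) = U → ⊤ = U
¬((z ∧ y) → (y ↔ x)) = ¬U = U
They differ because K3 and Weak Kleene logic treat U differently under the binary connectives.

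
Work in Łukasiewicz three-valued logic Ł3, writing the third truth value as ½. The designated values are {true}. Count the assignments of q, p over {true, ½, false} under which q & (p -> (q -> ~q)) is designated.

1

Designated under: (q=true, p=false).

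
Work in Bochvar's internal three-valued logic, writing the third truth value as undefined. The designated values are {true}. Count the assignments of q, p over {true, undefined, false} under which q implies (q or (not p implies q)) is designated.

4

Designated under: (q=true, p=true); (q=true, p=false); (q=false, p=true); (q=false, p=false).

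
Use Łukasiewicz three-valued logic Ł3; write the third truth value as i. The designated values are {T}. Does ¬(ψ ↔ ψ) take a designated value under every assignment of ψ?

Countermodel: ψ=T gives F, which is not designated.

No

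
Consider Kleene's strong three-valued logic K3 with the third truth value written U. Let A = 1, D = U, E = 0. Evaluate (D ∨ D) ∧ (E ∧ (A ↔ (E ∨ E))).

D ∨ D = U ∨ U = U
E ∨ E = 0 ∨ 0 = 0
A ↔ (E ∨ E) = 1 ↔ 0 = 0
E ∧ (A ↔ (E ∨ E)) = 0 ∧ 0 = 0
(D ∨ D) ∧ (E ∧ (A ↔ (E ∨ E))) = U ∧ 0 = 0

0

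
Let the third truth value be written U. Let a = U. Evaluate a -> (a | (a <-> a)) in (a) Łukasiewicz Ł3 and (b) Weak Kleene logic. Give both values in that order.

In Łukasiewicz Ł3: a <-> a = U <-> U = ⊤
a | (a <-> a) = U | ⊤ = ⊤
a -> (a | (a <-> a)) = U -> ⊤ = ⊤
In Weak Kleene logic: a <-> a = U <-> U = U
a | (a <-> a) = U | U = U
a -> (a | (a <-> a)) = U -> U = U
They differ because Łukasiewicz Ł3 and Weak Kleene logic treat U differently under the binary connectives.

⊤; U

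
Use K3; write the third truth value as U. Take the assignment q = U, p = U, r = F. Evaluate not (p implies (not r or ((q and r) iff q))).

not r = not F = T
q and r = U and F = F
(q and r) iff q = F iff U = U
not r or ((q and r) iff q) = T or U = T
p implies (not r or ((q and r) iff q)) = U implies T = T  [not U or T]
not (p implies (not r or ((q and r) iff q))) = not T = F

F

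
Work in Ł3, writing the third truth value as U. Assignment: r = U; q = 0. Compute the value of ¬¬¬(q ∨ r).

U

q ∨ r = 0 ∨ U = U
¬(q ∨ r) = ¬U = U
¬¬(q ∨ r) = ¬U = U
¬¬¬(q ∨ r) = ¬U = U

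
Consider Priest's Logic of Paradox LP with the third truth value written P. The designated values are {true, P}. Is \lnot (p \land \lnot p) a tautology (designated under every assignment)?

Yes

Every assignment of p over {true, P, false} gives a value in {true, P}.
In particular, with p=P: \lnot (p \land \lnot p) = P.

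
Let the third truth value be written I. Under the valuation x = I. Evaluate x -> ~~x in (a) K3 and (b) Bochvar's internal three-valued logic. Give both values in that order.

I; I

In K3: ~x = ~I = I
~~x = ~I = I
x -> ~~x = I -> I = I
In Bochvar's internal three-valued logic: ~x = ~I = I
~~x = ~I = I
x -> ~~x = I -> I = I  [any arg is the third value ⇒ result is the third value]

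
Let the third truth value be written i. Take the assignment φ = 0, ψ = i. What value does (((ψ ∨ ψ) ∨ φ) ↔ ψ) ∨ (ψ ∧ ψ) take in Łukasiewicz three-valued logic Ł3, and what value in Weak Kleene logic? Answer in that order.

In Łukasiewicz three-valued logic Ł3: ψ ∨ ψ = i ∨ i = i
(ψ ∨ ψ) ∨ φ = i ∨ 0 = i
((ψ ∨ ψ) ∨ φ) ↔ ψ = i ↔ i = 1  [1 − |½−½|]
ψ ∧ ψ = i ∧ i = i
(((ψ ∨ ψ) ∨ φ) ↔ ψ) ∨ (ψ ∧ ψ) = 1 ∨ i = 1
In Weak Kleene logic: ψ ∨ ψ = i ∨ i = i
(ψ ∨ ψ) ∨ φ = i ∨ 0 = i
((ψ ∨ ψ) ∨ φ) ↔ ψ = i ↔ i = i
ψ ∧ ψ = i ∧ i = i
(((ψ ∨ ψ) ∨ φ) ↔ ψ) ∨ (ψ ∧ ψ) = i ∨ i = i
They differ because Łukasiewicz three-valued logic Ł3 and Weak Kleene logic treat i differently under the binary connectives.

1; i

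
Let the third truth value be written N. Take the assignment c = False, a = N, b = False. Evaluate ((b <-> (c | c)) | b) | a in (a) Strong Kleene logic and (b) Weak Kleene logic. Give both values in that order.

True; N

In Strong Kleene logic: c | c = False | False = False
b <-> (c | c) = False <-> False = True
(b <-> (c | c)) | b = True | False = True
((b <-> (c | c)) | b) | a = True | N = True
In Weak Kleene logic: c | c = False | False = False
b <-> (c | c) = False <-> False = True
(b <-> (c | c)) | b = True | False = True
((b <-> (c | c)) | b) | a = True | N = N
They differ because Strong Kleene logic and Weak Kleene logic treat N differently under the binary connectives.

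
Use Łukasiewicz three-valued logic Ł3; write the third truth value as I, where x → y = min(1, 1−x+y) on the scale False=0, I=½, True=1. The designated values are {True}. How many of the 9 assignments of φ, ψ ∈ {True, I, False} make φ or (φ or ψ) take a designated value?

5

Of the 9 assignments, 5 give a value in {True}.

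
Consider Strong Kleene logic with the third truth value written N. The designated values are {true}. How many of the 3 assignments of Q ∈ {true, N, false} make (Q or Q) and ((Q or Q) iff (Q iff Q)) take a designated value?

Q=true: true ✓
Q=N: N ·
Q=false: false ·

1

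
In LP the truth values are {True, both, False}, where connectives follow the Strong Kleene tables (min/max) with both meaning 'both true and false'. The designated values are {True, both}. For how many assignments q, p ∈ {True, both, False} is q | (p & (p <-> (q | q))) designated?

Of the 9 assignments, 7 give a value in {True, both}.

7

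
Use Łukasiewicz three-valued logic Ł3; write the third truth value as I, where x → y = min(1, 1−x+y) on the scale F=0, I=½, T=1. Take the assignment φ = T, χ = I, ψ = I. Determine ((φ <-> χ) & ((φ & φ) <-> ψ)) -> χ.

T

φ <-> χ = T <-> I = I  [1 − |1−½|]
φ & φ = T & T = T
(φ & φ) <-> ψ = T <-> I = I
(φ <-> χ) & ((φ & φ) <-> ψ) = I & I = I
((φ <-> χ) & ((φ & φ) <-> ψ)) -> χ = I -> I = T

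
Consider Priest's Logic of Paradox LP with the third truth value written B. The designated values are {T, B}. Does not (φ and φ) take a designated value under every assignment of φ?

Countermodel: φ=T gives F, which is not designated.

No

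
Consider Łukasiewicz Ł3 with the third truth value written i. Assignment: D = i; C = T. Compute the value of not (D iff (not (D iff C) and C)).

D iff C = i iff T = i
not (D iff C) = not i = i
not (D iff C) and C = i and T = i
D iff (not (D iff C) and C) = i iff i = T
not (D iff (not (D iff C) and C)) = not T = F

F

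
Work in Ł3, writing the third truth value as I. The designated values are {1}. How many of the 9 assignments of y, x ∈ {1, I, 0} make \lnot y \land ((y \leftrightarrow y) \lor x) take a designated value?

Designated under: (y=0, x=1); (y=0, x=I); (y=0, x=0).

3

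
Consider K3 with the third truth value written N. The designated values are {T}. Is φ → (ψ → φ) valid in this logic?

No

Countermodel: φ=N, ψ=T gives N, which is not designated.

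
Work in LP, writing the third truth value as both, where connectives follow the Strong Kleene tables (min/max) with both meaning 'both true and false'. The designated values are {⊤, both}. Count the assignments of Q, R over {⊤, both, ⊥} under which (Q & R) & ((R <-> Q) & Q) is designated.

Designated under: (Q=⊤, R=⊤); (Q=⊤, R=both); (Q=both, R=⊤); (Q=both, R=both).

4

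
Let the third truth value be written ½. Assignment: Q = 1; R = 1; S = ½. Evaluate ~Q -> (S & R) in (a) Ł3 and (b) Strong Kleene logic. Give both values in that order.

In Ł3: ~Q = ~1 = 0
S & R = ½ & 1 = ½
~Q -> (S & R) = 0 -> ½ = 1
In Strong Kleene logic: ~Q = ~1 = 0
S & R = ½ & 1 = ½
~Q -> (S & R) = 0 -> ½ = 1  [~0 | ½]

1; 1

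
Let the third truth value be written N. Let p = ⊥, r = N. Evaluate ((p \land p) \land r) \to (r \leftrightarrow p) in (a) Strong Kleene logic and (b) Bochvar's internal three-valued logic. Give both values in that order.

⊤; N

In Strong Kleene logic: p \land p = ⊥ \land ⊥ = ⊥
(p \land p) \land r = ⊥ \land N = ⊥
r \leftrightarrow p = N \leftrightarrow ⊥ = N
((p \land p) \land r) \to (r \leftrightarrow p) = ⊥ \to N = ⊤  [\lnot ⊥ \lor N]
In Bochvar's internal three-valued logic: p \land p = ⊥ \land ⊥ = ⊥
(p \land p) \land r = ⊥ \land N = N
r \leftrightarrow p = N \leftrightarrow ⊥ = N
((p \land p) \land r) \to (r \leftrightarrow p) = N \to N = N  [any arg is the third value ⇒ result is the third value]
They differ because Strong Kleene logic and Bochvar's internal three-valued logic treat N differently under the binary connectives.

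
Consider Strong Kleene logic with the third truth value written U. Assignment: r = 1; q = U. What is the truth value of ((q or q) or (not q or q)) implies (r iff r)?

1

q or q = U or U = U
not q = not U = U
not q or q = U or U = U
(q or q) or (not q or q) = U or U = U
r iff r = 1 iff 1 = 1
((q or q) or (not q or q)) implies (r iff r) = U implies 1 = 1  [not U or 1]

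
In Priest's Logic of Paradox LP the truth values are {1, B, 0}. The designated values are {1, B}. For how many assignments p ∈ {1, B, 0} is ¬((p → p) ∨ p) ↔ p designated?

p=1: 0 ·
p=B: B ✓
p=0: 1 ✓

2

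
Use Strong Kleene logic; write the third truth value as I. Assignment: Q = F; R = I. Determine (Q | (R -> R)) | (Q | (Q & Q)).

I

R -> R = I -> I = I  [~I | I]
Q | (R -> R) = F | I = I
Q & Q = F & F = F
Q | (Q & Q) = F | F = F
(Q | (R -> R)) | (Q | (Q & Q)) = I | F = I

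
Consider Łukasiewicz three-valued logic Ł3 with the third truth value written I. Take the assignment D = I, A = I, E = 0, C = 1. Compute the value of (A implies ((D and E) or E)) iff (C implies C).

I

D and E = I and 0 = 0
(D and E) or E = 0 or 0 = 0
A implies ((D and E) or E) = I implies 0 = I  [min(1, 1−½+0)]
C implies C = 1 implies 1 = 1
(A implies ((D and E) or E)) iff (C implies C) = I iff 1 = I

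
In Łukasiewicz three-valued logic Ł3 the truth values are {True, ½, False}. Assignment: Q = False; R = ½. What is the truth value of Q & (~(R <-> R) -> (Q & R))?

R <-> R = ½ <-> ½ = True  [1 − |½−½|]
~(R <-> R) = ~True = False
Q & R = False & ½ = False
~(R <-> R) -> (Q & R) = False -> False = True
Q & (~(R <-> R) -> (Q & R)) = False & True = False

False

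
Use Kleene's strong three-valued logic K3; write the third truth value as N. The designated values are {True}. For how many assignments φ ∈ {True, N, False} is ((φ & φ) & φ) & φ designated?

φ=True: True ✓
φ=N: N ·
φ=False: False ·

1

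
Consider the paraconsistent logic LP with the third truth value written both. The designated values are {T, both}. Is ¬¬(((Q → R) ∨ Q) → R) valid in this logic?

Countermodel: Q=T, R=F gives F, which is not designated.

No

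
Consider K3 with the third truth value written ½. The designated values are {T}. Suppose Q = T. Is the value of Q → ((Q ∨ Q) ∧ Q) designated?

Yes

Q ∨ Q = T ∨ T = T
(Q ∨ Q) ∧ Q = T ∧ T = T
Q → ((Q ∨ Q) ∧ Q) = T → T = T
T ∈ {T}.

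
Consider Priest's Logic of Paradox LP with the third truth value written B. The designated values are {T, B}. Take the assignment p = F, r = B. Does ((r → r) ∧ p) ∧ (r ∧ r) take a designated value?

No

r → r = B → B = B  [¬B ∨ B]
(r → r) ∧ p = B ∧ F = F
r ∧ r = B ∧ B = B
((r → r) ∧ p) ∧ (r ∧ r) = F ∧ B = F
F ∉ {T, B}.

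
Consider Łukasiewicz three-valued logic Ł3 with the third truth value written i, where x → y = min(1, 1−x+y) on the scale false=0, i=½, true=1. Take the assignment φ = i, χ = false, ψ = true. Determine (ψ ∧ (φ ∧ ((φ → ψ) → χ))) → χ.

true

φ → ψ = i → true = true
(φ → ψ) → χ = true → false = false
φ ∧ ((φ → ψ) → χ) = i ∧ false = false
ψ ∧ (φ ∧ ((φ → ψ) → χ)) = true ∧ false = false
(ψ ∧ (φ ∧ ((φ → ψ) → χ))) → χ = false → false = true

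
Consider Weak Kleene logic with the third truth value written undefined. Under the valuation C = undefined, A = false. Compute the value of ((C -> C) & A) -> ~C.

undefined

C -> C = undefined -> undefined = undefined  [any arg is the third value ⇒ result is the third value]
(C -> C) & A = undefined & false = undefined
~C = ~undefined = undefined
((C -> C) & A) -> ~C = undefined -> undefined = undefined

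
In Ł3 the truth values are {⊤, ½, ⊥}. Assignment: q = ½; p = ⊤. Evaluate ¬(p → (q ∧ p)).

q ∧ p = ½ ∧ ⊤ = ½
p → (q ∧ p) = ⊤ → ½ = ½  [min(1, 1−1+½)]
¬(p → (q ∧ p)) = ¬½ = ½

½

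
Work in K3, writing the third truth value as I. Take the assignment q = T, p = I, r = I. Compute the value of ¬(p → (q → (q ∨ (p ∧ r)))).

p ∧ r = I ∧ I = I
q ∨ (p ∧ r) = T ∨ I = T
q → (q ∨ (p ∧ r)) = T → T = T
p → (q → (q ∨ (p ∧ r))) = I → T = T  [¬I ∨ T]
¬(p → (q → (q ∨ (p ∧ r)))) = ¬T = F

F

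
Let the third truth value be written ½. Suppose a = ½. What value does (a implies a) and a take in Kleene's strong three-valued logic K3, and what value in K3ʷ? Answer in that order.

½; ½

In Kleene's strong three-valued logic K3: a implies a = ½ implies ½ = ½
(a implies a) and a = ½ and ½ = ½
In K3ʷ: a implies a = ½ implies ½ = ½
(a implies a) and a = ½ and ½ = ½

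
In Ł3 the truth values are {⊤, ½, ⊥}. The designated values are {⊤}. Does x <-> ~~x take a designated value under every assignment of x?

Yes

Every assignment of x over {⊤, ½, ⊥} gives a value in {⊤}.
In particular, with x=½: x <-> ~~x = ⊤.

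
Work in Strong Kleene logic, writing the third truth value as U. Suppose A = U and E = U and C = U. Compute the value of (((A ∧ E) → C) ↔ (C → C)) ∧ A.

A ∧ E = U ∧ U = U
(A ∧ E) → C = U → U = U
C → C = U → U = U
((A ∧ E) → C) ↔ (C → C) = U ↔ U = U
(((A ∧ E) → C) ↔ (C → C)) ∧ A = U ∧ U = U

U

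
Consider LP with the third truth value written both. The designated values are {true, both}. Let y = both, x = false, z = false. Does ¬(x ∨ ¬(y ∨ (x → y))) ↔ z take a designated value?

No

x → y = false → both = true  [¬false ∨ both]
y ∨ (x → y) = both ∨ true = true
¬(y ∨ (x → y)) = ¬true = false
x ∨ ¬(y ∨ (x → y)) = false ∨ false = false
¬(x ∨ ¬(y ∨ (x → y))) = ¬false = true
¬(x ∨ ¬(y ∨ (x → y))) ↔ z = true ↔ false = false
false ∉ {true, both}.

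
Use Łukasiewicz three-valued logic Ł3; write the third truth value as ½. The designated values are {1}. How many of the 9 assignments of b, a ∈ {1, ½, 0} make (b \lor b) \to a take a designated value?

Of the 9 assignments, 6 give a value in {1}.

6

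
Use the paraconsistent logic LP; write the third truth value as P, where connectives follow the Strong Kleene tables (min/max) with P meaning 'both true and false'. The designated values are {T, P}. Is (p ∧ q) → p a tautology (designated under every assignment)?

Every assignment of p, q over {T, P, F} gives a value in {T, P}.
In particular, with p=P, q=P: (p ∧ q) → p = P.

Yes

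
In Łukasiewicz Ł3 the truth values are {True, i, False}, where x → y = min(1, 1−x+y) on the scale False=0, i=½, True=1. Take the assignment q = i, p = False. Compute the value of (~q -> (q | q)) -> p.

False

~q = ~i = i
q | q = i | i = i
~q -> (q | q) = i -> i = True
(~q -> (q | q)) -> p = True -> False = False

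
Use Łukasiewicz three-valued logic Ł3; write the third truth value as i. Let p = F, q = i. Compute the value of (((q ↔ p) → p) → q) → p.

F

q ↔ p = i ↔ F = i
(q ↔ p) → p = i → F = i
((q ↔ p) → p) → q = i → i = T
(((q ↔ p) → p) → q) → p = T → F = F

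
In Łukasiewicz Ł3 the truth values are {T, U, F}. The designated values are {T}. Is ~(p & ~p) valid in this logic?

Countermodel: p=U gives U, which is not designated.

No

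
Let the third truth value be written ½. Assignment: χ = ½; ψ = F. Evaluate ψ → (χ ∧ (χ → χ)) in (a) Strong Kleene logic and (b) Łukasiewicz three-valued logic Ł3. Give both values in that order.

In Strong Kleene logic: χ → χ = ½ → ½ = ½  [¬½ ∨ ½]
χ ∧ (χ → χ) = ½ ∧ ½ = ½
ψ → (χ ∧ (χ → χ)) = F → ½ = T
In Łukasiewicz three-valued logic Ł3: χ → χ = ½ → ½ = T
χ ∧ (χ → χ) = ½ ∧ T = ½
ψ → (χ ∧ (χ → χ)) = F → ½ = T

T; T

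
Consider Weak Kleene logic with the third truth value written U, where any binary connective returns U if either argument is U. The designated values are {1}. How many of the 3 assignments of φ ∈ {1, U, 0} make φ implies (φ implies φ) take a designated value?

2

φ=1: 1 ✓
φ=U: U ·
φ=0: 1 ✓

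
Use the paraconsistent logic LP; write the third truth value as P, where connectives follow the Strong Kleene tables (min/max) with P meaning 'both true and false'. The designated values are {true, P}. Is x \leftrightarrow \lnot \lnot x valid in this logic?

Every assignment of x over {true, P, false} gives a value in {true, P}.
In particular, with x=P: x \leftrightarrow \lnot \lnot x = P.

Yes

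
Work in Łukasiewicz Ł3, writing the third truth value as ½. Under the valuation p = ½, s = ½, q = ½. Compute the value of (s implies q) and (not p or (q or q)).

½

s implies q = ½ implies ½ = true  [min(1, 1−½+½)]
not p = not ½ = ½
q or q = ½ or ½ = ½
not p or (q or q) = ½ or ½ = ½
(s implies q) and (not p or (q or q)) = true and ½ = ½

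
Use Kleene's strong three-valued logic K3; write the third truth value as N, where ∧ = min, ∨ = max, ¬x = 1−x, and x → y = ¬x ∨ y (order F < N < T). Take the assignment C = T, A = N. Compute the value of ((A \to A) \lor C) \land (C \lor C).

T

A \to A = N \to N = N  [\lnot N \lor N]
(A \to A) \lor C = N \lor T = T
C \lor C = T \lor T = T
((A \to A) \lor C) \land (C \lor C) = T \land T = T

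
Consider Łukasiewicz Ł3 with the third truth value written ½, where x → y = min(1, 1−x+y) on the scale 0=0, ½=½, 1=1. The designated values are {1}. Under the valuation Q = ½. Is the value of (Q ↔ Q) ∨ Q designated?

Yes

Q ↔ Q = ½ ↔ ½ = 1  [1 − |½−½|]
(Q ↔ Q) ∨ Q = 1 ∨ ½ = 1
1 ∈ {1}.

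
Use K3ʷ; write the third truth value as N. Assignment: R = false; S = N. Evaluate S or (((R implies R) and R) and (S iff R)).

N

R implies R = false implies false = true
(R implies R) and R = true and false = false
S iff R = N iff false = N
((R implies R) and R) and (S iff R) = false and N = N
S or (((R implies R) and R) and (S iff R)) = N or N = N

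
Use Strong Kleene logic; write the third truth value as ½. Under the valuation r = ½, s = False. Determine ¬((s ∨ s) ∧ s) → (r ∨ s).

s ∨ s = False ∨ False = False
(s ∨ s) ∧ s = False ∧ False = False
¬((s ∨ s) ∧ s) = ¬False = True
r ∨ s = ½ ∨ False = ½
¬((s ∨ s) ∧ s) → (r ∨ s) = True → ½ = ½  [¬True ∨ ½]

½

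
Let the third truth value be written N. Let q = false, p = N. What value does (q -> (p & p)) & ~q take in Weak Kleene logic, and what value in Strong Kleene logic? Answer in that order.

In Weak Kleene logic: p & p = N & N = N
q -> (p & p) = false -> N = N  [any arg is the third value ⇒ result is the third value]
~q = ~false = true
(q -> (p & p)) & ~q = N & true = N
In Strong Kleene logic: p & p = N & N = N
q -> (p & p) = false -> N = true
~q = ~false = true
(q -> (p & p)) & ~q = true & true = true
They differ because Weak Kleene logic and Strong Kleene logic treat N differently under the binary connectives.

N; true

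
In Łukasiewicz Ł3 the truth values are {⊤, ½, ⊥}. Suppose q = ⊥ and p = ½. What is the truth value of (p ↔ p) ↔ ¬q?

⊤

p ↔ p = ½ ↔ ½ = ⊤  [1 − |½−½|]
¬q = ¬⊥ = ⊤
(p ↔ p) ↔ ¬q = ⊤ ↔ ⊤ = ⊤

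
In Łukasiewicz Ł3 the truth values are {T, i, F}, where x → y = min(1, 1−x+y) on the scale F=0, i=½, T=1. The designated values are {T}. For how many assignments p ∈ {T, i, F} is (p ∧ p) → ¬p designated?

2

p=T: F ·
p=i: T ✓
p=F: T ✓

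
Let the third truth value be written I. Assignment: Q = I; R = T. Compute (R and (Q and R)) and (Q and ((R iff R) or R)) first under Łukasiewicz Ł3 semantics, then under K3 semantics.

I; I

In Łukasiewicz Ł3: Q and R = I and T = I
R and (Q and R) = T and I = I
R iff R = T iff T = T
(R iff R) or R = T or T = T
Q and ((R iff R) or R) = I and T = I
(R and (Q and R)) and (Q and ((R iff R) or R)) = I and I = I
In K3: Q and R = I and T = I
R and (Q and R) = T and I = I
R iff R = T iff T = T
(R iff R) or R = T or T = T
Q and ((R iff R) or R) = I and T = I
(R and (Q and R)) and (Q and ((R iff R) or R)) = I and I = I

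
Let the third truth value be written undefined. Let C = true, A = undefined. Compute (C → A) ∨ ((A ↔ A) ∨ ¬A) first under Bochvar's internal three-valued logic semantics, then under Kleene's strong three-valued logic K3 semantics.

undefined; undefined

In Bochvar's internal three-valued logic: C → A = true → undefined = undefined  [any arg is the third value ⇒ result is the third value]
A ↔ A = undefined ↔ undefined = undefined
¬A = ¬undefined = undefined
(A ↔ A) ∨ ¬A = undefined ∨ undefined = undefined
(C → A) ∨ ((A ↔ A) ∨ ¬A) = undefined ∨ undefined = undefined
In Kleene's strong three-valued logic K3: C → A = true → undefined = undefined  [¬true ∨ undefined]
A ↔ A = undefined ↔ undefined = undefined
¬A = ¬undefined = undefined
(A ↔ A) ∨ ¬A = undefined ∨ undefined = undefined
(C → A) ∨ ((A ↔ A) ∨ ¬A) = undefined ∨ undefined = undefined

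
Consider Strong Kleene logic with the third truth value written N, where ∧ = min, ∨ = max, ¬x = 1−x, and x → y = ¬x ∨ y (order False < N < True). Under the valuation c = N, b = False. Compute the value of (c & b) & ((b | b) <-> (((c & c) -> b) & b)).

False

c & b = N & False = False
b | b = False | False = False
c & c = N & N = N
(c & c) -> b = N -> False = N  [~N | False]
((c & c) -> b) & b = N & False = False
(b | b) <-> (((c & c) -> b) & b) = False <-> False = True
(c & b) & ((b | b) <-> (((c & c) -> b) & b)) = False & True = False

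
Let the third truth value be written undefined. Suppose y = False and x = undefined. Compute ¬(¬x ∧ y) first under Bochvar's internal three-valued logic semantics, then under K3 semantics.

In Bochvar's internal three-valued logic: ¬x = ¬undefined = undefined
¬x ∧ y = undefined ∧ False = undefined
¬(¬x ∧ y) = ¬undefined = undefined
In K3: ¬x = ¬undefined = undefined
¬x ∧ y = undefined ∧ False = False
¬(¬x ∧ y) = ¬False = True
They differ because Bochvar's internal three-valued logic and K3 treat undefined differently under the binary connectives.

undefined; True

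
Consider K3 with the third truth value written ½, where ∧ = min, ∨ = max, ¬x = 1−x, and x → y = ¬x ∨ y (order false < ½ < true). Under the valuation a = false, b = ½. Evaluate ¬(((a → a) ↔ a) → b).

a → a = false → false = true
(a → a) ↔ a = true ↔ false = false
((a → a) ↔ a) → b = false → ½ = true
¬(((a → a) ↔ a) → b) = ¬true = false

false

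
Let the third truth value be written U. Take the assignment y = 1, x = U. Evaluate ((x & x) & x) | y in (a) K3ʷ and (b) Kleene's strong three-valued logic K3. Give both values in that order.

In K3ʷ: x & x = U & U = U
(x & x) & x = U & U = U
((x & x) & x) | y = U | 1 = U
In Kleene's strong three-valued logic K3: x & x = U & U = U
(x & x) & x = U & U = U
((x & x) & x) | y = U | 1 = 1
They differ because K3ʷ and Kleene's strong three-valued logic K3 treat U differently under the binary connectives.

U; 1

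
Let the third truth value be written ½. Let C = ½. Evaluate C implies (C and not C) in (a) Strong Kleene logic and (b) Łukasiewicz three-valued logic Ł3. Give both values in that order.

½; True

In Strong Kleene logic: not C = not ½ = ½
C and not C = ½ and ½ = ½
C implies (C and not C) = ½ implies ½ = ½  [not ½ or ½]
In Łukasiewicz three-valued logic Ł3: not C = not ½ = ½
C and not C = ½ and ½ = ½
C implies (C and not C) = ½ implies ½ = True  [min(1, 1−½+½)]
They differ because Strong Kleene logic and Łukasiewicz three-valued logic Ł3 treat ½ differently under implication.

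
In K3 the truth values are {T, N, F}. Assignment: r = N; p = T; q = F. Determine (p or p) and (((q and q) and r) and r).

p or p = T or T = T
q and q = F and F = F
(q and q) and r = F and N = F
((q and q) and r) and r = F and N = F
(p or p) and (((q and q) and r) and r) = T and F = F

F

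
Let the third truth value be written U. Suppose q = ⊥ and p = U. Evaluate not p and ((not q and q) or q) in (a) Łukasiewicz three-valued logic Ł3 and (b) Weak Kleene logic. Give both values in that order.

⊥; U

In Łukasiewicz three-valued logic Ł3: not p = not U = U
not q = not ⊥ = ⊤
not q and q = ⊤ and ⊥ = ⊥
(not q and q) or q = ⊥ or ⊥ = ⊥
not p and ((not q and q) or q) = U and ⊥ = ⊥
In Weak Kleene logic: not p = not U = U
not q = not ⊥ = ⊤
not q and q = ⊤ and ⊥ = ⊥
(not q and q) or q = ⊥ or ⊥ = ⊥
not p and ((not q and q) or q) = U and ⊥ = U
They differ because Łukasiewicz three-valued logic Ł3 and Weak Kleene logic treat U differently under the binary connectives.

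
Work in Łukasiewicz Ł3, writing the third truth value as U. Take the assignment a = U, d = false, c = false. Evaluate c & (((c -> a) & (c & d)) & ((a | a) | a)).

false

c -> a = false -> U = true
c & d = false & false = false
(c -> a) & (c & d) = true & false = false
a | a = U | U = U
(a | a) | a = U | U = U
((c -> a) & (c & d)) & ((a | a) | a) = false & U = false
c & (((c -> a) & (c & d)) & ((a | a) | a)) = false & false = false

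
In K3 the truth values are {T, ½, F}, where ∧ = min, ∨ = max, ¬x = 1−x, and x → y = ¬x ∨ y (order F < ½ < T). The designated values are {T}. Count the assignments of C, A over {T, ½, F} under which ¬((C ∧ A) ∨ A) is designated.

3

Designated under: (C=T, A=F); (C=½, A=F); (C=F, A=F).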